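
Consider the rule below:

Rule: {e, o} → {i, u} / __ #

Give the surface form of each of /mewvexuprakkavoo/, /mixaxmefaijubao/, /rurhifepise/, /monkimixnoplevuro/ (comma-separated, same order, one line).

mewvexuprakkavou, mixaxmefaijubau, rurhifepisi, monkimixnoplevuru

/mewvexuprakkavoo/: /o/ is a mid vowel in word-final position, so it raises to [u]. → [mewvexuprakkavou].
/mixaxmefaijubao/: /o/ is a mid vowel in word-final position, so it raises to [u]. → [mixaxmefaijubau].
/rurhifepise/: /e/ is a mid vowel in word-final position, so it raises to [i]. → [rurhifepisi].
/monkimixnoplevuro/: /o/ is a mid vowel in word-final position, so it raises to [u]. → [monkimixnoplevuru].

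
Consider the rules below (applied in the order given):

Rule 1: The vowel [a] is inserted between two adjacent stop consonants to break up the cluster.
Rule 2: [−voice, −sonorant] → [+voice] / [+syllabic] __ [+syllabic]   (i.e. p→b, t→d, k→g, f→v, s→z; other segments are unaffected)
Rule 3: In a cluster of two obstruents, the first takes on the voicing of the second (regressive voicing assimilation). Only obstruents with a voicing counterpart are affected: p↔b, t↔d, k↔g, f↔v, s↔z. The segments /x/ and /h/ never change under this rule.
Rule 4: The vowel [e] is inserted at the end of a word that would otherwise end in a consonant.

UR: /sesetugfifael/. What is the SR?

sezedukfivaele

Rule 1 (stop-cluster a-epenthesis): no segment meets the environment; /sesetugfifael/ is unchanged.
Rule 2 (intervocalic voicing): /s/ is a voiceless obstruent between vowels /e/ and /e/, so it voices to [z]. /t/ is a voiceless obstruent between vowels /e/ and /u/, so it voices to [d]. /f/ is a voiceless obstruent between vowels /i/ and /a/, so it voices to [v]. /sesetugfifael/ → sezedugfivael.
Rule 3 (regressive voicing assimilation): /g/ precedes the voiceless obstruent /f/, so it devoices to [k] by assimilation. /sezedugfivael/ → sezedukfivael.
Rule 4 (final e-epenthesis): the form ends in the consonant /l/, so [e] is inserted word-finally. /sezedukfivael/ → sezedukfivaele.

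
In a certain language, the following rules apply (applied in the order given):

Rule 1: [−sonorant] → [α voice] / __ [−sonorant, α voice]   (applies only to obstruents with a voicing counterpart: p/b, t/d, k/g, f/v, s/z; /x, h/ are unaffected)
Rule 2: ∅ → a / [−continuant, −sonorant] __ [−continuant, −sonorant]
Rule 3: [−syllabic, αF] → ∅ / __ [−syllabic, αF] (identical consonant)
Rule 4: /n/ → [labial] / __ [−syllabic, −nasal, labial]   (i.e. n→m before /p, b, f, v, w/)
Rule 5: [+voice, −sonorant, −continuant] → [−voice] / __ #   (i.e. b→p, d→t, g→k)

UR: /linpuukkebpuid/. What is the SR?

Rule 1 (regressive voicing assimilation): /b/ precedes the voiceless obstruent /p/, so it devoices to [p] by assimilation. /linpuukkebpuid/ → linpuukkeppuid.
Rule 2 (stop-cluster a-epenthesis): /k/ and /k/ form a stop–stop cluster, so [a] is inserted between them. /p/ and /p/ form a stop–stop cluster, so [a] is inserted between them. /linpuukkeppuid/ → linpuukakepapuid.
Rule 3 (degemination): no segment meets the environment; /linpuukakepapuid/ is unchanged.
Rule 4 (nasal place assimilation): /n/ precedes the labial consonant /p/, so it assimilates in place to [m]. /linpuukakepapuid/ → limpuukakepapuid.
Rule 5 (final devoicing): /d/ is a voiced stop in word-final position, so it devoices to [t]. /limpuukakepapuid/ → limpuukakepapuit.

limpuukakepapuit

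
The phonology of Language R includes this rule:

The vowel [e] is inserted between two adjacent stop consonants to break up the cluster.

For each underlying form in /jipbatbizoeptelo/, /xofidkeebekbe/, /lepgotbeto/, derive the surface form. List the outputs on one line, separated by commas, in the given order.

/jipbatbizoeptelo/: /p/ and /b/ form a stop–stop cluster, so [e] is inserted between them. /t/ and /b/ form a stop–stop cluster, so [e] is inserted between them. /p/ and /t/ form a stop–stop cluster, so [e] is inserted between them. → [jipebatebizoepetelo].
/xofidkeebekbe/: /d/ and /k/ form a stop–stop cluster, so [e] is inserted between them. /k/ and /b/ form a stop–stop cluster, so [e] is inserted between them. → [xofidekeebekebe].
/lepgotbeto/: /p/ and /g/ form a stop–stop cluster, so [e] is inserted between them. /t/ and /b/ form a stop–stop cluster, so [e] is inserted between them. → [lepegotebeto].

jipebatebizoepetelo, xofidekeebekebe, lepegotebeto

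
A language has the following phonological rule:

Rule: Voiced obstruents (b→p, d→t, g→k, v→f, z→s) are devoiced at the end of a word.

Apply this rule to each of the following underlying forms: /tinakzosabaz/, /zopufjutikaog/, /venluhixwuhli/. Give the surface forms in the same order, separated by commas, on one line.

tinakzosabas, zopufjutikaok, venluhixwuhli

/tinakzosabaz/: /z/ is a voiced obstruent in word-final position, so it devoices to [s]. → [tinakzosabas].
/zopufjutikaog/: /g/ is a voiced obstruent in word-final position, so it devoices to [k]. → [zopufjutikaok].
/venluhixwuhli/: the rule's environment is not met; surfaces unchanged as [venluhixwuhli].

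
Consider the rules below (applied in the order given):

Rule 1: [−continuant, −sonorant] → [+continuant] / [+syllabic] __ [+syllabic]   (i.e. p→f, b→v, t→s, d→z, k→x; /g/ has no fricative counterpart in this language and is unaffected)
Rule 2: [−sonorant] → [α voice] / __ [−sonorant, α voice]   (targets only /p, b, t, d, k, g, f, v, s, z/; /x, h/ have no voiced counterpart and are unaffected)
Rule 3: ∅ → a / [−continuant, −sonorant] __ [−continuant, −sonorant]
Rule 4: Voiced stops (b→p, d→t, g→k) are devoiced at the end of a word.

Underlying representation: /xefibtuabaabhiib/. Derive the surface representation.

xefipatuavaaphiip

Rule 1 (intervocalic spirantization): /b/ is a stop between vowels /a/ and /a/, so it spirantizes to the fricative [v]. /xefibtuabaabhiib/ → xefibtuavaabhiib.
Rule 2 (regressive voicing assimilation): /b/ precedes the voiceless obstruent /t/, so it devoices to [p] by assimilation. /b/ precedes the voiceless obstruent /h/, so it devoices to [p] by assimilation. /xefibtuavaabhiib/ → xefiptuavaaphiib.
Rule 3 (stop-cluster a-epenthesis): /p/ and /t/ form a stop–stop cluster, so [a] is inserted between them. /xefiptuavaaphiib/ → xefipatuavaaphiib.
Rule 4 (final devoicing): /b/ is a voiced stop in word-final position, so it devoices to [p]. /xefipatuavaaphiib/ → xefipatuavaaphiip.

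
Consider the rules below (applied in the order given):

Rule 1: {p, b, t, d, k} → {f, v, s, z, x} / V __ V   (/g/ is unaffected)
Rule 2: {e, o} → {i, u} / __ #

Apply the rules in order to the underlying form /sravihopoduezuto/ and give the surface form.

sravihofozuezusu

Rule 1 (intervocalic spirantization): /p/ is a stop between vowels /o/ and /o/, so it spirantizes to the fricative [f]. /d/ is a stop between vowels /o/ and /u/, so it spirantizes to the fricative [z]. /t/ is a stop between vowels /u/ and /o/, so it spirantizes to the fricative [s]. /sravihopoduezuto/ → sravihofozuezuso.
Rule 2 (final vowel raising): /o/ is a mid vowel in word-final position, so it raises to [u]. /sravihofozuezuso/ → sravihofozuezusu.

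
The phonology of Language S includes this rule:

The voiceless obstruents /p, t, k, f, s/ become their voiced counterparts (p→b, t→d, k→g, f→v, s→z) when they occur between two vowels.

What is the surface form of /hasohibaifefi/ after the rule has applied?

hazohibaivevi

/s/ is a voiceless obstruent between vowels /a/ and /o/, so it voices to [z].
/f/ is a voiceless obstruent between vowels /i/ and /e/, so it voices to [v].
/f/ is a voiceless obstruent between vowels /e/ and /i/, so it voices to [v].
Surface form: [hazohibaivevi].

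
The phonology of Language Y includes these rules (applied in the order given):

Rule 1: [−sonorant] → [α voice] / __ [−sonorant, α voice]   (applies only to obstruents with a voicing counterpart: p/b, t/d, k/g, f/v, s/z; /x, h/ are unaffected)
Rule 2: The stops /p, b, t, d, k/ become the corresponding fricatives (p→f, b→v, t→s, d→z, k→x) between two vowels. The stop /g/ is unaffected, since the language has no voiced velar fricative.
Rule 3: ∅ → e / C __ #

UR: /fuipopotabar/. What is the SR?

fuifofosavare

Rule 1 (regressive voicing assimilation): no segment meets the environment; /fuipopotabar/ is unchanged.
Rule 2 (intervocalic spirantization): /p/ is a stop between vowels /i/ and /o/, so it spirantizes to the fricative [f]. /p/ is a stop between vowels /o/ and /o/, so it spirantizes to the fricative [f]. /t/ is a stop between vowels /o/ and /a/, so it spirantizes to the fricative [s]. /b/ is a stop between vowels /a/ and /a/, so it spirantizes to the fricative [v]. /fuipopotabar/ → fuifofosavar.
Rule 3 (final e-epenthesis): the form ends in the consonant /r/, so [e] is inserted word-finally. /fuifofosavar/ → fuifofosavare.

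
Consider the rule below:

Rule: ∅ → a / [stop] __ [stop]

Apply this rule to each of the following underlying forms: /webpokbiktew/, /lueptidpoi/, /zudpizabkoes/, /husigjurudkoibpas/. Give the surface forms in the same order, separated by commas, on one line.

/webpokbiktew/: /b/ and /p/ form a stop–stop cluster, so [a] is inserted between them. /k/ and /b/ form a stop–stop cluster, so [a] is inserted between them. /k/ and /t/ form a stop–stop cluster, so [a] is inserted between them. → [webapokabikatew].
/lueptidpoi/: /p/ and /t/ form a stop–stop cluster, so [a] is inserted between them. /d/ and /p/ form a stop–stop cluster, so [a] is inserted between them. → [luepatidapoi].
/zudpizabkoes/: /d/ and /p/ form a stop–stop cluster, so [a] is inserted between them. /b/ and /k/ form a stop–stop cluster, so [a] is inserted between them. → [zudapizabakoes].
/husigjurudkoibpas/: /d/ and /k/ form a stop–stop cluster, so [a] is inserted between them. /b/ and /p/ form a stop–stop cluster, so [a] is inserted between them. → [husigjurudakoibapas].

webapokabikatew, luepatidapoi, zudapizabakoes, husigjurudakoibapas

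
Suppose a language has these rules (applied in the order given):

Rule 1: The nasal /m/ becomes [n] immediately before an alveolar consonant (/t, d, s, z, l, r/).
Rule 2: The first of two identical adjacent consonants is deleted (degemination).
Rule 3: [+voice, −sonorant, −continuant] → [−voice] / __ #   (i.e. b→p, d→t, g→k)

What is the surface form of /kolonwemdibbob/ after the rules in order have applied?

kolonwendibop

Rule 1 (nasal place assimilation): /m/ precedes the alveolar consonant /d/, so it assimilates in place to [n]. /kolonwemdibbob/ → kolonwendibbob.
Rule 2 (degemination): /bb/ is a geminate; the first /b/ deletes. /kolonwendibbob/ → kolonwendibob.
Rule 3 (final devoicing): /b/ is a voiced stop in word-final position, so it devoices to [p]. /kolonwendibob/ → kolonwendibop.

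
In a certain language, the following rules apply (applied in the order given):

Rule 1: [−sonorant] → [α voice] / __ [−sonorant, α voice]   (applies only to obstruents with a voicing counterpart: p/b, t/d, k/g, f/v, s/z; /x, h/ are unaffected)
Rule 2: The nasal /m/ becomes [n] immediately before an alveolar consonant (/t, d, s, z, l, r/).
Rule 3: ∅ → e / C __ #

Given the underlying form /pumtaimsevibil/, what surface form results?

puntainsevibile

Rule 1 (regressive voicing assimilation): no segment meets the environment; /pumtaimsevibil/ is unchanged.
Rule 2 (nasal place assimilation): /m/ precedes the alveolar consonant /t/, so it assimilates in place to [n]. /m/ precedes the alveolar consonant /s/, so it assimilates in place to [n]. /pumtaimsevibil/ → puntainsevibil.
Rule 3 (final e-epenthesis): the form ends in the consonant /l/, so [e] is inserted word-finally. /puntainsevibil/ → puntainsevibile.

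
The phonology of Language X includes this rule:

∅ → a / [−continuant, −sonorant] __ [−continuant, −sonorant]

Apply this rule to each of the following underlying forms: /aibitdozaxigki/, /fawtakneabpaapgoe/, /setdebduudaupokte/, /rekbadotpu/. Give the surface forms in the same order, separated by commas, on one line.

/aibitdozaxigki/: /t/ and /d/ form a stop–stop cluster, so [a] is inserted between them. /g/ and /k/ form a stop–stop cluster, so [a] is inserted between them. → [aibitadozaxigaki].
/fawtakneabpaapgoe/: /b/ and /p/ form a stop–stop cluster, so [a] is inserted between them. /p/ and /g/ form a stop–stop cluster, so [a] is inserted between them. → [fawtakneabapaapagoe].
/setdebduudaupokte/: /t/ and /d/ form a stop–stop cluster, so [a] is inserted between them. /b/ and /d/ form a stop–stop cluster, so [a] is inserted between them. /k/ and /t/ form a stop–stop cluster, so [a] is inserted between them. → [setadebaduudaupokate].
/rekbadotpu/: /k/ and /b/ form a stop–stop cluster, so [a] is inserted between them. /t/ and /p/ form a stop–stop cluster, so [a] is inserted between them. → [rekabadotapu].

aibitadozaxigaki, fawtakneabapaapagoe, setadebaduudaupokate, rekabadotapu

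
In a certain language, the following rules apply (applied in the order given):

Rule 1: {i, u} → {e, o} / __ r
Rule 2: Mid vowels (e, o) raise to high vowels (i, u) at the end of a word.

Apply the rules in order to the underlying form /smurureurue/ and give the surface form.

Rule 1 (pre-rhotic lowering): /u/ is a high vowel immediately before /r/, so it lowers to [o]. /u/ is a high vowel immediately before /r/, so it lowers to [o]. /u/ is a high vowel immediately before /r/, so it lowers to [o]. /smurureurue/ → smororeorue.
Rule 2 (final vowel raising): /e/ is a mid vowel in word-final position, so it raises to [i]. /smororeorue/ → smororeorui.

smororeorui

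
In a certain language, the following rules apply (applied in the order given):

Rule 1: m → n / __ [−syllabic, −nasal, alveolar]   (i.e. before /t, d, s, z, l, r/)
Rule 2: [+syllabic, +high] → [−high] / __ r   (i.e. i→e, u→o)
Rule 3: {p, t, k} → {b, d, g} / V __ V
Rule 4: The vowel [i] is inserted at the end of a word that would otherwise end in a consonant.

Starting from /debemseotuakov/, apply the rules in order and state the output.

Rule 1 (nasal place assimilation): /m/ precedes the alveolar consonant /s/, so it assimilates in place to [n]. /debemseotuakov/ → debenseotuakov.
Rule 2 (pre-rhotic lowering): no segment meets the environment; /debenseotuakov/ is unchanged.
Rule 3 (intervocalic voicing): /t/ is a voiceless stop between vowels /o/ and /u/, so it voices to [d]. /k/ is a voiceless stop between vowels /a/ and /o/, so it voices to [g]. /debenseotuakov/ → debenseoduagov.
Rule 4 (final i-epenthesis): the form ends in the consonant /v/, so [i] is inserted word-finally. /debenseoduagov/ → debenseoduagovi.

debenseoduagovi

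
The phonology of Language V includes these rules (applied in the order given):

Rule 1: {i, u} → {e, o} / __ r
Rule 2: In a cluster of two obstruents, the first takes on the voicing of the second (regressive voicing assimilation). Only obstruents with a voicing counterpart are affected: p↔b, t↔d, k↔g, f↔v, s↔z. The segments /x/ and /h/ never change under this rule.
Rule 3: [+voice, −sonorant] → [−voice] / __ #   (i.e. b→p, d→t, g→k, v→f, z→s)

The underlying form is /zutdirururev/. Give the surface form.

Rule 1 (pre-rhotic lowering): /i/ is a high vowel immediately before /r/, so it lowers to [e]. /u/ is a high vowel immediately before /r/, so it lowers to [o]. /u/ is a high vowel immediately before /r/, so it lowers to [o]. /zutdirururev/ → zutderororev.
Rule 2 (regressive voicing assimilation): /t/ precedes the voiced obstruent /d/, so it voices to [d] by assimilation. /zutderororev/ → zudderororev.
Rule 3 (final devoicing): /v/ is a voiced obstruent in word-final position, so it devoices to [f]. /zudderororev/ → zudderororef.

zudderororef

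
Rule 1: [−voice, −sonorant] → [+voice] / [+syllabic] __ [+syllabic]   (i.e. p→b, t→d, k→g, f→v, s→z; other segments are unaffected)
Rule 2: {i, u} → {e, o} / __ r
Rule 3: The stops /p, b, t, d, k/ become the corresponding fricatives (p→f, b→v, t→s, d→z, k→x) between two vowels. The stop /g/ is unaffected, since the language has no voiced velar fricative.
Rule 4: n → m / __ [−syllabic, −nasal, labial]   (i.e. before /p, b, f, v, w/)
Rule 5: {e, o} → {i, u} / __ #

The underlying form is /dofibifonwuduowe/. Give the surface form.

Rule 1 (intervocalic voicing): /f/ is a voiceless obstruent between vowels /o/ and /i/, so it voices to [v]. /f/ is a voiceless obstruent between vowels /i/ and /o/, so it voices to [v]. /dofibifonwuduowe/ → dovibivonwuduowe.
Rule 2 (pre-rhotic lowering): no segment meets the environment; /dovibivonwuduowe/ is unchanged.
Rule 3 (intervocalic spirantization): /b/ is a stop between vowels /i/ and /i/, so it spirantizes to the fricative [v]. /d/ is a stop between vowels /u/ and /u/, so it spirantizes to the fricative [z]. /dovibivonwuduowe/ → dovivivonwuzuowe.
Rule 4 (nasal place assimilation): /n/ precedes the labial consonant /w/, so it assimilates in place to [m]. /dovivivonwuzuowe/ → dovivivomwuzuowe.
Rule 5 (final vowel raising): /e/ is a mid vowel in word-final position, so it raises to [i]. /dovivivomwuzuowe/ → dovivivomwuzuowi.

dovivivomwuzuowi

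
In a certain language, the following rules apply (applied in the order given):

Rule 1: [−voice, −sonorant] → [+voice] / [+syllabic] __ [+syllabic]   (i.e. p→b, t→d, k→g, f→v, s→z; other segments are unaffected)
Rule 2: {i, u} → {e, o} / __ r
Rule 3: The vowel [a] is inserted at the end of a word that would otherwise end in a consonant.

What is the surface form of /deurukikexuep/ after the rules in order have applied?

deorugigexuepa

Rule 1 (intervocalic voicing): /k/ is a voiceless obstruent between vowels /u/ and /i/, so it voices to [g]. /k/ is a voiceless obstruent between vowels /i/ and /e/, so it voices to [g]. /deurukikexuep/ → deurugigexuep.
Rule 2 (pre-rhotic lowering): /u/ is a high vowel immediately before /r/, so it lowers to [o]. /deurugigexuep/ → deorugigexuep.
Rule 3 (final a-epenthesis): the form ends in the consonant /p/, so [a] is inserted word-finally. /deorugigexuep/ → deorugigexuepa.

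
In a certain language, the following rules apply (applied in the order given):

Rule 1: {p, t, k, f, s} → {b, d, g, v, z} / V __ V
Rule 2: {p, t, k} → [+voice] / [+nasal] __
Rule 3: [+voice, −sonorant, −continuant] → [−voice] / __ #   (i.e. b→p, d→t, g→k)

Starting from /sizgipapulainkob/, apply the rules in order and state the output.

sizgibabulaingop

Rule 1 (intervocalic voicing): /p/ is a voiceless obstruent between vowels /i/ and /a/, so it voices to [b]. /p/ is a voiceless obstruent between vowels /a/ and /u/, so it voices to [b]. /sizgipapulainkob/ → sizgibabulainkob.
Rule 2 (post-nasal voicing): /k/ is a voiceless stop immediately after the nasal /n/, so it voices to [g]. /sizgibabulainkob/ → sizgibabulaingob.
Rule 3 (final devoicing): /b/ is a voiced stop in word-final position, so it devoices to [p]. /sizgibabulaingob/ → sizgibabulaingop.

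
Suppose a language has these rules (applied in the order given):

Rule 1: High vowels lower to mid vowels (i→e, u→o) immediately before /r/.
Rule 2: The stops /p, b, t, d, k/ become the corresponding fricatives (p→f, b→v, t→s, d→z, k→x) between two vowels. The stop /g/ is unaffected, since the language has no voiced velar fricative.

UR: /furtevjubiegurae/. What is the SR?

fortevjuviegorae

Rule 1 (pre-rhotic lowering): /u/ is a high vowel immediately before /r/, so it lowers to [o]. /u/ is a high vowel immediately before /r/, so it lowers to [o]. /furtevjubiegurae/ → fortevjubiegorae.
Rule 2 (intervocalic spirantization): /b/ is a stop between vowels /u/ and /i/, so it spirantizes to the fricative [v]. /fortevjubiegorae/ → fortevjuviegorae.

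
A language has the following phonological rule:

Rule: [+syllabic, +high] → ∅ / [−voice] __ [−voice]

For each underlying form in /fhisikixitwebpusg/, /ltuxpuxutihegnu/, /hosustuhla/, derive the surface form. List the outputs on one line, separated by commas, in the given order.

/fhisikixitwebpusg/: /i/ is a high vowel flanked by voiceless consonants /h/ and /s/, so it deletes. /i/ is a high vowel flanked by voiceless consonants /s/ and /k/, so it deletes. /i/ is a high vowel flanked by voiceless consonants /k/ and /x/, so it deletes. /i/ is a high vowel flanked by voiceless consonants /x/ and /t/, so it deletes. /u/ is a high vowel flanked by voiceless consonants /p/ and /s/, so it deletes. → [fhskxtwebpsg].
/ltuxpuxutihegnu/: /u/ is a high vowel flanked by voiceless consonants /t/ and /x/, so it deletes. /u/ is a high vowel flanked by voiceless consonants /p/ and /x/, so it deletes. /u/ is a high vowel flanked by voiceless consonants /x/ and /t/, so it deletes. /i/ is a high vowel flanked by voiceless consonants /t/ and /h/, so it deletes. → [ltxpxthegnu].
/hosustuhla/: /u/ is a high vowel flanked by voiceless consonants /s/ and /s/, so it deletes. /u/ is a high vowel flanked by voiceless consonants /t/ and /h/, so it deletes. → [hossthla].

fhskxtwebpsg, ltxpxthegnu, hossthla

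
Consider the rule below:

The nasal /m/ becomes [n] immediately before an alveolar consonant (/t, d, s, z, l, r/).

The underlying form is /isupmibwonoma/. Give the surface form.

No segment of /isupmibwonoma/ meets the structural description of the rule, so the form surfaces unchanged.

isupmibwonoma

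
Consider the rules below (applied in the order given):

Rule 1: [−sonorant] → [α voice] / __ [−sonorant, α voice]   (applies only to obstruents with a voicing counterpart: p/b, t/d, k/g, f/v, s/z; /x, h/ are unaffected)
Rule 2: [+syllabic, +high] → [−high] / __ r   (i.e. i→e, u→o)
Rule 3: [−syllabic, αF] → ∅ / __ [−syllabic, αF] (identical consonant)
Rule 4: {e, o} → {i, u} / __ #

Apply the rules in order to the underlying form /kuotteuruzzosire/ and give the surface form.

Rule 1 (regressive voicing assimilation): no segment meets the environment; /kuotteuruzzosire/ is unchanged.
Rule 2 (pre-rhotic lowering): /u/ is a high vowel immediately before /r/, so it lowers to [o]. /i/ is a high vowel immediately before /r/, so it lowers to [e]. /kuotteuruzzosire/ → kuotteoruzzosere.
Rule 3 (degemination): /tt/ is a geminate; the first /t/ deletes. /zz/ is a geminate; the first /z/ deletes. /kuotteoruzzosere/ → kuoteoruzosere.
Rule 4 (final vowel raising): /e/ is a mid vowel in word-final position, so it raises to [i]. /kuoteoruzosere/ → kuoteoruzoseri.

kuoteoruzoseri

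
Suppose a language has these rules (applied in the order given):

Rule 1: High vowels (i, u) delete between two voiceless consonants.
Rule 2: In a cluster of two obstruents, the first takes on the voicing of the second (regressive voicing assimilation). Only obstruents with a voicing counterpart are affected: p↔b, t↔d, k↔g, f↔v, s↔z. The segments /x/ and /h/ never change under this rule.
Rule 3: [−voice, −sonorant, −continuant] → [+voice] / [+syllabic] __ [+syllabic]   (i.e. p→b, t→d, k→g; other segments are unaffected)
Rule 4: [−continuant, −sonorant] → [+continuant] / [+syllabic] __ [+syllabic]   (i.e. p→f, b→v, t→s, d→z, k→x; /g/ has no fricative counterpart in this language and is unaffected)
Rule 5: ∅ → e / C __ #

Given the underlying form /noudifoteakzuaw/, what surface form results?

nouzifozeagzuawe

Rule 1 (high vowel syncope): no segment meets the environment; /noudifoteakzuaw/ is unchanged.
Rule 2 (regressive voicing assimilation): /k/ precedes the voiced obstruent /z/, so it voices to [g] by assimilation. /noudifoteakzuaw/ → noudifoteagzuaw.
Rule 3 (intervocalic voicing): /t/ is a voiceless stop between vowels /o/ and /e/, so it voices to [d]. /noudifoteagzuaw/ → noudifodeagzuaw.
Rule 4 (intervocalic spirantization): /d/ is a stop between vowels /u/ and /i/, so it spirantizes to the fricative [z]. /d/ is a stop between vowels /o/ and /e/, so it spirantizes to the fricative [z]. /noudifodeagzuaw/ → nouzifozeagzuaw.
Rule 5 (final e-epenthesis): the form ends in the consonant /w/, so [e] is inserted word-finally. /nouzifozeagzuaw/ → nouzifozeagzuawe.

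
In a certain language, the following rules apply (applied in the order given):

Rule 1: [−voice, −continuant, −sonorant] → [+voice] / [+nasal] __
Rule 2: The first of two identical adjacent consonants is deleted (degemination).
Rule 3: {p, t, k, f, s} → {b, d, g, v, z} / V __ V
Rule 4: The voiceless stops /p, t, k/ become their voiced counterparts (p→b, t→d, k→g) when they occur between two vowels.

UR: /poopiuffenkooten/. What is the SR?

poobiuvengooden

Rule 1 (post-nasal voicing): /k/ is a voiceless stop immediately after the nasal /n/, so it voices to [g]. /poopiuffenkooten/ → poopiuffengooten.
Rule 2 (degemination): /ff/ is a geminate; the first /f/ deletes. /poopiuffengooten/ → poopiufengooten.
Rule 3 (intervocalic voicing): /p/ is a voiceless obstruent between vowels /o/ and /i/, so it voices to [b]. /f/ is a voiceless obstruent between vowels /u/ and /e/, so it voices to [v]. /t/ is a voiceless obstruent between vowels /o/ and /e/, so it voices to [d]. /poopiufengooten/ → poobiuvengooden.
Rule 4 (intervocalic voicing): no segment meets the environment; /poobiuvengooden/ is unchanged.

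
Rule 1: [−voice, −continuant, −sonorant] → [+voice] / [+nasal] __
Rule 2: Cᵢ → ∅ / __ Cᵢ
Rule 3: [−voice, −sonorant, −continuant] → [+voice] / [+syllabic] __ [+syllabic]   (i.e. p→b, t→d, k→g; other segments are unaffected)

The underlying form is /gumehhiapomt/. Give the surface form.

Rule 1 (post-nasal voicing): /t/ is a voiceless stop immediately after the nasal /m/, so it voices to [d]. /gumehhiapomt/ → gumehhiapomd.
Rule 2 (degemination): /hh/ is a geminate; the first /h/ deletes. /gumehhiapomd/ → gumehiapomd.
Rule 3 (intervocalic voicing): /p/ is a voiceless stop between vowels /a/ and /o/, so it voices to [b]. /gumehiapomd/ → gumehiabomd.

gumehiabomd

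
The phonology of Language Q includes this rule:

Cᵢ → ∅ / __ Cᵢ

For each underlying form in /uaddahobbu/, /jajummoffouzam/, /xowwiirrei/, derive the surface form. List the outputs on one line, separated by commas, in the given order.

/uaddahobbu/: /dd/ is a geminate; the first /d/ deletes. /bb/ is a geminate; the first /b/ deletes. → [uadahobu].
/jajummoffouzam/: /mm/ is a geminate; the first /m/ deletes. /ff/ is a geminate; the first /f/ deletes. → [jajumofouzam].
/xowwiirrei/: /ww/ is a geminate; the first /w/ deletes. /rr/ is a geminate; the first /r/ deletes. → [xowiirei].

uadahobu, jajumofouzam, xowiirei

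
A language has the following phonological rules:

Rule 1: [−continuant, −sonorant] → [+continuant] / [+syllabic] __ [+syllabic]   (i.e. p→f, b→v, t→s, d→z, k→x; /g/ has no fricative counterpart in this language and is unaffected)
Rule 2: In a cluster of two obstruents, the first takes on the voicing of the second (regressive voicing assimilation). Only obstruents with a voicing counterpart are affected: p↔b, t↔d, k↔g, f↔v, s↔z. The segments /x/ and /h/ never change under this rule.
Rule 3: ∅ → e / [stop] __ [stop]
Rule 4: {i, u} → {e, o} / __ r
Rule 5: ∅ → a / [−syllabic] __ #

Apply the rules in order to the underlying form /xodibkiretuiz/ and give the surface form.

Rule 1 (intervocalic spirantization): /d/ is a stop between vowels /o/ and /i/, so it spirantizes to the fricative [z]. /t/ is a stop between vowels /e/ and /u/, so it spirantizes to the fricative [s]. /xodibkiretuiz/ → xozibkiresuiz.
Rule 2 (regressive voicing assimilation): /b/ precedes the voiceless obstruent /k/, so it devoices to [p] by assimilation. /xozibkiresuiz/ → xozipkiresuiz.
Rule 3 (stop-cluster e-epenthesis): /p/ and /k/ form a stop–stop cluster, so [e] is inserted between them. /xozipkiresuiz/ → xozipekiresuiz.
Rule 4 (pre-rhotic lowering): /i/ is a high vowel immediately before /r/, so it lowers to [e]. /xozipekiresuiz/ → xozipekeresuiz.
Rule 5 (final a-epenthesis): the form ends in the consonant /z/, so [a] is inserted word-finally. /xozipekeresuiz/ → xozipekeresuiza.

xozipekeresuiza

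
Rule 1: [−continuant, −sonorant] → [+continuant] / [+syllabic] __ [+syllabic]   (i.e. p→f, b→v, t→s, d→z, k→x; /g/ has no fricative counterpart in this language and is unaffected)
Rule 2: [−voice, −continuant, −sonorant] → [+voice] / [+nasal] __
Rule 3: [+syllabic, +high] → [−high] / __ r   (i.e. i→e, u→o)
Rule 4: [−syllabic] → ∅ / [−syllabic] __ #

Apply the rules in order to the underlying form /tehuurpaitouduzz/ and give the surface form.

Rule 1 (intervocalic spirantization): /t/ is a stop between vowels /i/ and /o/, so it spirantizes to the fricative [s]. /d/ is a stop between vowels /u/ and /u/, so it spirantizes to the fricative [z]. /tehuurpaitouduzz/ → tehuurpaisouzuzz.
Rule 2 (post-nasal voicing): no segment meets the environment; /tehuurpaisouzuzz/ is unchanged.
Rule 3 (pre-rhotic lowering): /u/ is a high vowel immediately before /r/, so it lowers to [o]. /tehuurpaisouzuzz/ → tehuorpaisouzuzz.
Rule 4 (final cluster simplification): /z/ is the second consonant of a word-final cluster /zz/, so it deletes. /tehuorpaisouzuzz/ → tehuorpaisouzuz.

tehuorpaisouzuz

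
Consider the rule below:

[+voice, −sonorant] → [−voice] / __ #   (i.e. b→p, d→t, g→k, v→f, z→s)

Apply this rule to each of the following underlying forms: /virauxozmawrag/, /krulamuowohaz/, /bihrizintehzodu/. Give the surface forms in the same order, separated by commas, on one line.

virauxozmawrak, krulamuowohas, bihrizintehzodu

/virauxozmawrag/: /g/ is a voiced obstruent in word-final position, so it devoices to [k]. → [virauxozmawrak].
/krulamuowohaz/: /z/ is a voiced obstruent in word-final position, so it devoices to [s]. → [krulamuowohas].
/bihrizintehzodu/: the rule's environment is not met; surfaces unchanged as [bihrizintehzodu].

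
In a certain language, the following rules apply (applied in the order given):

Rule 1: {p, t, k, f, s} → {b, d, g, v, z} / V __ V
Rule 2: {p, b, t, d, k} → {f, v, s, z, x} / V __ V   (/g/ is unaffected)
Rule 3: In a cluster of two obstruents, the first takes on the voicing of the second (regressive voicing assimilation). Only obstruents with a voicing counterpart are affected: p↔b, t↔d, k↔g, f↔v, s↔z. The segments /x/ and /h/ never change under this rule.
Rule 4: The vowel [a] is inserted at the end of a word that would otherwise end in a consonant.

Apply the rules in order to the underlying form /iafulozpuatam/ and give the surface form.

iavulospuazama

Rule 1 (intervocalic voicing): /f/ is a voiceless obstruent between vowels /a/ and /u/, so it voices to [v]. /t/ is a voiceless obstruent between vowels /a/ and /a/, so it voices to [d]. /iafulozpuatam/ → iavulozpuadam.
Rule 2 (intervocalic spirantization): /d/ is a stop between vowels /a/ and /a/, so it spirantizes to the fricative [z]. /iavulozpuadam/ → iavulozpuazam.
Rule 3 (regressive voicing assimilation): /z/ precedes the voiceless obstruent /p/, so it devoices to [s] by assimilation. /iavulozpuazam/ → iavulospuazam.
Rule 4 (final a-epenthesis): the form ends in the consonant /m/, so [a] is inserted word-finally. /iavulospuazam/ → iavulospuazama.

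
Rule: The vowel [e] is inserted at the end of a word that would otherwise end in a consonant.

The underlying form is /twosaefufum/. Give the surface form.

twosaefufume

the form ends in the consonant /m/, so [e] is inserted word-finally.
Surface form: [twosaefufume].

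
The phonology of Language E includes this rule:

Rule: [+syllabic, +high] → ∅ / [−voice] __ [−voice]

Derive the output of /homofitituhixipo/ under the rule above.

/i/ is a high vowel flanked by voiceless consonants /f/ and /t/, so it deletes.
/i/ is a high vowel flanked by voiceless consonants /t/ and /t/, so it deletes.
/u/ is a high vowel flanked by voiceless consonants /t/ and /h/, so it deletes.
/i/ is a high vowel flanked by voiceless consonants /h/ and /x/, so it deletes.
/i/ is a high vowel flanked by voiceless consonants /x/ and /p/, so it deletes.
Surface form: [homoftthxpo].

homoftthxpo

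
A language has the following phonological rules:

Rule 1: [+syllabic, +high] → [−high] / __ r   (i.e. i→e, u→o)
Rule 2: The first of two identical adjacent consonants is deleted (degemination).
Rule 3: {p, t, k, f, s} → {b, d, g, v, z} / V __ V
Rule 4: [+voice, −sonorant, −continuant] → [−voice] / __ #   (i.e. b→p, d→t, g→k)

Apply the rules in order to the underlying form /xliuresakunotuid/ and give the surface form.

xliorezagunoduit

Rule 1 (pre-rhotic lowering): /u/ is a high vowel immediately before /r/, so it lowers to [o]. /xliuresakunotuid/ → xlioresakunotuid.
Rule 2 (degemination): no segment meets the environment; /xlioresakunotuid/ is unchanged.
Rule 3 (intervocalic voicing): /s/ is a voiceless obstruent between vowels /e/ and /a/, so it voices to [z]. /k/ is a voiceless obstruent between vowels /a/ and /u/, so it voices to [g]. /t/ is a voiceless obstruent between vowels /o/ and /u/, so it voices to [d]. /xlioresakunotuid/ → xliorezagunoduid.
Rule 4 (final devoicing): /d/ is a voiced stop in word-final position, so it devoices to [t]. /xliorezagunoduid/ → xliorezagunoduit.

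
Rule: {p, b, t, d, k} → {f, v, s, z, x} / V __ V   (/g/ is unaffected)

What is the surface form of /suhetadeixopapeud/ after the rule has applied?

suhesazeixofafeud

Scanning /suhetadeixopapeud/: /t/ is a stop between vowels /e/ and /a/, so it spirantizes to the fricative [s]; /d/ is a stop between vowels /a/ and /e/, so it spirantizes to the fricative [z]; /p/ is a stop between vowels /o/ and /a/, so it spirantizes to the fricative [f]; /p/ is a stop between vowels /a/ and /e/, so it spirantizes to the fricative [f]; /d/ at position 17 is not in the conditioning environment.
Result: [suhesazeixofafeud].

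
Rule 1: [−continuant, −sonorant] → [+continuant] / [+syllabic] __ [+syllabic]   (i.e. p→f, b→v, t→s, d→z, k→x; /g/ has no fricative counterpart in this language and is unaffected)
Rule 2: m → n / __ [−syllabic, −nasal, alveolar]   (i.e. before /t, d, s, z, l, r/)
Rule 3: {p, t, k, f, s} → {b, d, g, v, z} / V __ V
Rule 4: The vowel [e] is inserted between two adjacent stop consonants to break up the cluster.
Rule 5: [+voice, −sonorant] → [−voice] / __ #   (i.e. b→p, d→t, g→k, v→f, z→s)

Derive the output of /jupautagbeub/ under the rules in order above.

juvauzagebeup

Rule 1 (intervocalic spirantization): /p/ is a stop between vowels /u/ and /a/, so it spirantizes to the fricative [f]. /t/ is a stop between vowels /u/ and /a/, so it spirantizes to the fricative [s]. /jupautagbeub/ → jufausagbeub.
Rule 2 (nasal place assimilation): no segment meets the environment; /jufausagbeub/ is unchanged.
Rule 3 (intervocalic voicing): /f/ is a voiceless obstruent between vowels /u/ and /a/, so it voices to [v]. /s/ is a voiceless obstruent between vowels /u/ and /a/, so it voices to [z]. /jufausagbeub/ → juvauzagbeub.
Rule 4 (stop-cluster e-epenthesis): /g/ and /b/ form a stop–stop cluster, so [e] is inserted between them. /juvauzagbeub/ → juvauzagebeub.
Rule 5 (final devoicing): /b/ is a voiced obstruent in word-final position, so it devoices to [p]. /juvauzagebeub/ → juvauzagebeup.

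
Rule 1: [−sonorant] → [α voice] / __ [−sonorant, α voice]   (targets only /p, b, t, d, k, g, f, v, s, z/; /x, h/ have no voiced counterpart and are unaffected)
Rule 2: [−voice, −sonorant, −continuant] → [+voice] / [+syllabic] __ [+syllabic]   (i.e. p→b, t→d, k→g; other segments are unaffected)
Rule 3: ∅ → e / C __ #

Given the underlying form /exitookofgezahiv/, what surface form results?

exidoogovgezahive

Rule 1 (regressive voicing assimilation): /f/ precedes the voiced obstruent /g/, so it voices to [v] by assimilation. /exitookofgezahiv/ → exitookovgezahiv.
Rule 2 (intervocalic voicing): /t/ is a voiceless stop between vowels /i/ and /o/, so it voices to [d]. /k/ is a voiceless stop between vowels /o/ and /o/, so it voices to [g]. /exitookovgezahiv/ → exidoogovgezahiv.
Rule 3 (final e-epenthesis): the form ends in the consonant /v/, so [e] is inserted word-finally. /exidoogovgezahiv/ → exidoogovgezahive.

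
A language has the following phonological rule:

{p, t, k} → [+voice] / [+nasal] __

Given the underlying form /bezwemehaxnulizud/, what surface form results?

bezwemehaxnulizud

No segment of /bezwemehaxnulizud/ meets the structural description of the rule, so the form surfaces unchanged.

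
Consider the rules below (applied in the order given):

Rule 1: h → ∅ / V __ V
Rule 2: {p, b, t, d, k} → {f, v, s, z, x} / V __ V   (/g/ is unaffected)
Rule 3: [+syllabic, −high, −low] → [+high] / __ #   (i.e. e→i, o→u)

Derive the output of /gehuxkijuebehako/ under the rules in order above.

Rule 1 (intervocalic h-deletion): /h/ occurs between vowels /e/ and /u/, so it deletes. /h/ occurs between vowels /e/ and /a/, so it deletes. /gehuxkijuebehako/ → geuxkijuebeako.
Rule 2 (intervocalic spirantization): /b/ is a stop between vowels /e/ and /e/, so it spirantizes to the fricative [v]. /k/ is a stop between vowels /a/ and /o/, so it spirantizes to the fricative [x]. /geuxkijuebeako/ → geuxkijueveaxo.
Rule 3 (final vowel raising): /o/ is a mid vowel in word-final position, so it raises to [u]. /geuxkijueveaxo/ → geuxkijueveaxu.

geuxkijueveaxu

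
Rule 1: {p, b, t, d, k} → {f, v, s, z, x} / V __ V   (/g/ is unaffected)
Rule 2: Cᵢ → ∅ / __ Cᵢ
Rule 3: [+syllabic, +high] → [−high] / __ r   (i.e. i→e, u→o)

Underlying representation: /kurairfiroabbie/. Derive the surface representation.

koraerferoabie

Rule 1 (intervocalic spirantization): no segment meets the environment; /kurairfiroabbie/ is unchanged.
Rule 2 (degemination): /bb/ is a geminate; the first /b/ deletes. /kurairfiroabbie/ → kurairfiroabie.
Rule 3 (pre-rhotic lowering): /u/ is a high vowel immediately before /r/, so it lowers to [o]. /i/ is a high vowel immediately before /r/, so it lowers to [e]. /i/ is a high vowel immediately before /r/, so it lowers to [e]. /kurairfiroabie/ → koraerferoabie.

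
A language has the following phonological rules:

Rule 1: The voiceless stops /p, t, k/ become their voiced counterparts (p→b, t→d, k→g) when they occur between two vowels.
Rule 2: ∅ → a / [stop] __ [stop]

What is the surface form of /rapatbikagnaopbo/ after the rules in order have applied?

rabatabigagnaopabo

Rule 1 (intervocalic voicing): /p/ is a voiceless stop between vowels /a/ and /a/, so it voices to [b]. /k/ is a voiceless stop between vowels /i/ and /a/, so it voices to [g]. /rapatbikagnaopbo/ → rabatbigagnaopbo.
Rule 2 (stop-cluster a-epenthesis): /t/ and /b/ form a stop–stop cluster, so [a] is inserted between them. /p/ and /b/ form a stop–stop cluster, so [a] is inserted between them. /rabatbigagnaopbo/ → rabatabigagnaopabo.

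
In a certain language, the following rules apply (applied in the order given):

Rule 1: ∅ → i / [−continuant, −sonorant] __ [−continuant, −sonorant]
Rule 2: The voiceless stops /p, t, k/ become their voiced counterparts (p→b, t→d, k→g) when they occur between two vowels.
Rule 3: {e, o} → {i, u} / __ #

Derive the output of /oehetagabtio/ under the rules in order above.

oehedagabidiu

Rule 1 (stop-cluster i-epenthesis): /b/ and /t/ form a stop–stop cluster, so [i] is inserted between them. /oehetagabtio/ → oehetagabitio.
Rule 2 (intervocalic voicing): /t/ is a voiceless stop between vowels /e/ and /a/, so it voices to [d]. /t/ is a voiceless stop between vowels /i/ and /i/, so it voices to [d]. /oehetagabitio/ → oehedagabidio.
Rule 3 (final vowel raising): /o/ is a mid vowel in word-final position, so it raises to [u]. /oehedagabidio/ → oehedagabidiu.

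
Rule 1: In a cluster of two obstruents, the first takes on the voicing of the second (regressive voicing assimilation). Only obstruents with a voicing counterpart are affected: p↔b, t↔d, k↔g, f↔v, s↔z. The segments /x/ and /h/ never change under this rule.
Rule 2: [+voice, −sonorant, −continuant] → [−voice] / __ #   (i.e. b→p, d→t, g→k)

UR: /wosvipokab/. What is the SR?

wozvipokap

Rule 1 (regressive voicing assimilation): /s/ precedes the voiced obstruent /v/, so it voices to [z] by assimilation. /wosvipokab/ → wozvipokab.
Rule 2 (final devoicing): /b/ is a voiced stop in word-final position, so it devoices to [p]. /wozvipokab/ → wozvipokap.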